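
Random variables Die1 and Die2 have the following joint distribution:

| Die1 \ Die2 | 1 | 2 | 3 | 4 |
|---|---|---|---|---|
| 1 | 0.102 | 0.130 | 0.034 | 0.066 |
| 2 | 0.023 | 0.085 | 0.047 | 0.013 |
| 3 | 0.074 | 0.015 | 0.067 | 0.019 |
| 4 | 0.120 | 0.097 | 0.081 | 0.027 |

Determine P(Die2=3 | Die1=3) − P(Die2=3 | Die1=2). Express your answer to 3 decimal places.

0.103

P(Die1=3) = 0.074 + 0.015 + 0.067 + 0.019 = 0.175; P(Die2=3 | Die1=3) = 0.067/0.175 = 0.3829.
P(Die1=2) = 0.023 + 0.085 + 0.047 + 0.013 = 0.168; P(Die2=3 | Die1=2) = 0.047/0.168 = 0.2798.
Difference = 0.103.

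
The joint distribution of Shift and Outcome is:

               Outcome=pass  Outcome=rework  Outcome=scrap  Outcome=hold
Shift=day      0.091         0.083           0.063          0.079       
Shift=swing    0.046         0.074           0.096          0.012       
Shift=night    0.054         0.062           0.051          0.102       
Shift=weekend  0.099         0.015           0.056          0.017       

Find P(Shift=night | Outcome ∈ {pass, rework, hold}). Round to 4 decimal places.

0.2970

P(Outcome=pass) = 0.091 + 0.046 + 0.054 + 0.099 = 0.290.
P(Outcome=rework) = 0.083 + 0.074 + 0.062 + 0.015 = 0.234.
P(Outcome=hold) = 0.079 + 0.012 + 0.102 + 0.017 = 0.210.
P(Outcome ∈ {pass, rework, hold}) = 0.290 + 0.234 + 0.210 = 0.734; P(Shift=night, Outcome ∈ {pass, rework, hold}) = 0.054 + 0.062 + 0.102 = 0.218.
P(Shift=night | Outcome ∈ {pass, rework, hold}) = 0.218/0.734 = 0.2970.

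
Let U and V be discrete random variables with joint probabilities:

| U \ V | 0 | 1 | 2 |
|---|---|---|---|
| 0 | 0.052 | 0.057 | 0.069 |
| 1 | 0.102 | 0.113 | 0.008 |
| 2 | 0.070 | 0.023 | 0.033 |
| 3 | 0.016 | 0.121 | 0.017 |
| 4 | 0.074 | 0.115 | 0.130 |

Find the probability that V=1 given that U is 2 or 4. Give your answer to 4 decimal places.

0.3101

P(U=2) = 0.070 + 0.023 + 0.033 = 0.126.
P(U=4) = 0.074 + 0.115 + 0.130 = 0.319.
P(U ∈ {2, 4}) = 0.126 + 0.319 = 0.445; P(V=1, U ∈ {2, 4}) = 0.023 + 0.115 = 0.138.
P(V=1 | U ∈ {2, 4}) = 0.138/0.445 = 0.3101.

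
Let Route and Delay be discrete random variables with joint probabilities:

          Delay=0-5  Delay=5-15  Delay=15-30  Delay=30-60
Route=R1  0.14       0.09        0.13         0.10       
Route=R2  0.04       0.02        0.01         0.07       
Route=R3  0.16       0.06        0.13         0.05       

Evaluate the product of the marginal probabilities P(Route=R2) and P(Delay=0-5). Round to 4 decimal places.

0.0476

P(Route=R2) = 0.04 + 0.02 + 0.01 + 0.07 = 0.14.
P(Delay=0-5) = 0.14 + 0.04 + 0.16 = 0.34.
Product: 0.14 × 0.34 = 0.0476.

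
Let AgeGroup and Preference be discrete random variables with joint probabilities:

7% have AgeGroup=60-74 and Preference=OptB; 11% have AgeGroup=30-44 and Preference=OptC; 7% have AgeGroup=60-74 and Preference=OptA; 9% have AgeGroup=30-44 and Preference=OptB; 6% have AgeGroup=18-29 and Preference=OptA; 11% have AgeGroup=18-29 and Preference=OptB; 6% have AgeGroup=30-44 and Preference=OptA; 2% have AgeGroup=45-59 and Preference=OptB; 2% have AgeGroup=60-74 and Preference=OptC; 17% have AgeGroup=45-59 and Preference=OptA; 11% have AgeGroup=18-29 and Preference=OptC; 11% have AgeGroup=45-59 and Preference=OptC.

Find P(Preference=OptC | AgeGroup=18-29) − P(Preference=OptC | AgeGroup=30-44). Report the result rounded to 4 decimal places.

P(AgeGroup=18-29) = 0.06 + 0.11 + 0.11 = 0.28; P(Preference=OptC | AgeGroup=18-29) = 0.11/0.28 = 0.39286.
P(AgeGroup=30-44) = 0.06 + 0.09 + 0.11 = 0.26; P(Preference=OptC | AgeGroup=30-44) = 0.11/0.26 = 0.42308.
Difference = -0.0302.

-0.0302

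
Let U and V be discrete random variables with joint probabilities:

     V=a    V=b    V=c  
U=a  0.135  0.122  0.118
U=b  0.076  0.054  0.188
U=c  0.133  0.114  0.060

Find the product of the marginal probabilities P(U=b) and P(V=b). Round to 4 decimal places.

0.0922

P(U=b) = 0.076 + 0.054 + 0.188 = 0.318.
P(V=b) = 0.122 + 0.054 + 0.114 = 0.290.
Product: 0.318 × 0.290 = 0.0922.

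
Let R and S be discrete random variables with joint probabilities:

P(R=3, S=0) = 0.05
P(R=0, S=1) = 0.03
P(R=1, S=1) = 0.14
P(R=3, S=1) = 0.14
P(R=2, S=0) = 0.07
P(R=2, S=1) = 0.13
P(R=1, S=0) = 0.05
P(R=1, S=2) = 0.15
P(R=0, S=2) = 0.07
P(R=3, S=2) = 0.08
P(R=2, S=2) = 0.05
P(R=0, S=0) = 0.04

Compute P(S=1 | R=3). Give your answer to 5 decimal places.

P(R=3) = 0.05 + 0.14 + 0.08 = 0.27.
P(S=1 | R=3) = 0.14/0.27 = 0.51852.

0.51852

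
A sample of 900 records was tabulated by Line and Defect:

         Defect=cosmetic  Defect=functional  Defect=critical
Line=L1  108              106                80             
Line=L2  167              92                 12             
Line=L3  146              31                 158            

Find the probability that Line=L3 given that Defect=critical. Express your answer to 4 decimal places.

Total with Defect=critical: 80 + 12 + 158 = 250.
P(Line=L3 | Defect=critical) = 158/250 = 0.6320.

0.6320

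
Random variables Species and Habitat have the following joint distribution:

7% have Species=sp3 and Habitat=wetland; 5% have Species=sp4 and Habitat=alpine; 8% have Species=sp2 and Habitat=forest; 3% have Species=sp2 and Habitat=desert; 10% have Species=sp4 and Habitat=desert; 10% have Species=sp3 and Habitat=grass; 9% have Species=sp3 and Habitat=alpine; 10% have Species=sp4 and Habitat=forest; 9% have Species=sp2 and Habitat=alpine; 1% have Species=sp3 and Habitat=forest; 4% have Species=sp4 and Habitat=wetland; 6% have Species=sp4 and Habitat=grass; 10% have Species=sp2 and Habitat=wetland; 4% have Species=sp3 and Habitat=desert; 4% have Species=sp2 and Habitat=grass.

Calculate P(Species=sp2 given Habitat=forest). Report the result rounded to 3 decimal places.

0.421

P(Habitat=forest) = 0.08 + 0.01 + 0.10 = 0.19.
P(Species=sp2 | Habitat=forest) = 0.08/0.19 = 0.421.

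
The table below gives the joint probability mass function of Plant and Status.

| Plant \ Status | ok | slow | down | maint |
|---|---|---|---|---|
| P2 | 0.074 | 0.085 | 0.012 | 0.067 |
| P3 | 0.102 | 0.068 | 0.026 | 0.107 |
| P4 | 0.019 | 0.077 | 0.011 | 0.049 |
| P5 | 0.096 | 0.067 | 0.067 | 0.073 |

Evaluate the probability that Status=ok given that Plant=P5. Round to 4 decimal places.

0.3168

P(Plant=P5) = 0.096 + 0.067 + 0.067 + 0.073 = 0.303.
P(Status=ok | Plant=P5) = 0.096/0.303 = 0.3168.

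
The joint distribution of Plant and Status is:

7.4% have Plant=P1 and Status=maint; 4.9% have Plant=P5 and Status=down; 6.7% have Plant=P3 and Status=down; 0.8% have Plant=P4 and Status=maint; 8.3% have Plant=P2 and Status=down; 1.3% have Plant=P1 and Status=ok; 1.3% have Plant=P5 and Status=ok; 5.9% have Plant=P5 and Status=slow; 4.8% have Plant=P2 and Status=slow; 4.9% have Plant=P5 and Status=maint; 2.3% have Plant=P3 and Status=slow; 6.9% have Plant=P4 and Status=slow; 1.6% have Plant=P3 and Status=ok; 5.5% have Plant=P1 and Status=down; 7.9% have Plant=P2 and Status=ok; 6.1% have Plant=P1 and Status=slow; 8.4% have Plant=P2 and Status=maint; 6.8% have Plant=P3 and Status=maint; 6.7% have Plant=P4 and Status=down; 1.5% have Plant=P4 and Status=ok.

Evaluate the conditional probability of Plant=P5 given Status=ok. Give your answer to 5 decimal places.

P(Status=ok) = 0.013 + 0.079 + 0.016 + 0.015 + 0.013 = 0.136.
P(Plant=P5 | Status=ok) = 0.013/0.136 = 0.09559.

0.09559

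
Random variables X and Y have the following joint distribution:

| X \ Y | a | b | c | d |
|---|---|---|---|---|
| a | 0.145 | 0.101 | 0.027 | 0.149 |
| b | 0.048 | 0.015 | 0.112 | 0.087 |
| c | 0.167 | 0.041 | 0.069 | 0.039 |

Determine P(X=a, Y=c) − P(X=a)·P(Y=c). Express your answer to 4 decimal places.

P(X=a) = 0.145 + 0.101 + 0.027 + 0.149 = 0.422.
P(Y=c) = 0.027 + 0.112 + 0.069 = 0.208.
P(X=a, Y=c) − P(X=a)P(Y=c) = 0.027 − 0.422×0.208 = -0.0608.

-0.0608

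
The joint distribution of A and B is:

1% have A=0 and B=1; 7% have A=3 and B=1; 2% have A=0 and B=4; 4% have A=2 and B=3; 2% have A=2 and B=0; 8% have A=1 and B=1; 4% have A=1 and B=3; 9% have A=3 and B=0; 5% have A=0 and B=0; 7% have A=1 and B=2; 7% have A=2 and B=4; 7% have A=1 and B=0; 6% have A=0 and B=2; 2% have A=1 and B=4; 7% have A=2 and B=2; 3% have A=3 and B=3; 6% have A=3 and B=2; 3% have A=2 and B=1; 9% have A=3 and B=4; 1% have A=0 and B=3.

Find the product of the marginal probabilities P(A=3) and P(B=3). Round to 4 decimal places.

P(A=3) = 0.09 + 0.07 + 0.06 + 0.03 + 0.09 = 0.34.
P(B=3) = 0.01 + 0.04 + 0.04 + 0.03 = 0.12.
Product: 0.34 × 0.12 = 0.0408.

0.0408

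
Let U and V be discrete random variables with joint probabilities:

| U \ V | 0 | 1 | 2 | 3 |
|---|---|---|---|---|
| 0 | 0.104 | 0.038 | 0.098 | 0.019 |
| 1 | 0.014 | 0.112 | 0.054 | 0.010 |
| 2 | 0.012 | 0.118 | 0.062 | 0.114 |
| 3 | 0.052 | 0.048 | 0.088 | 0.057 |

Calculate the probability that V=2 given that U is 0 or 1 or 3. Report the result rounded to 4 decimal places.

0.3458

P(U=0) = 0.104 + 0.038 + 0.098 + 0.019 = 0.259.
P(U=1) = 0.014 + 0.112 + 0.054 + 0.010 = 0.190.
P(U=3) = 0.052 + 0.048 + 0.088 + 0.057 = 0.245.
P(U ∈ {0, 1, 3}) = 0.259 + 0.190 + 0.245 = 0.694; P(V=2, U ∈ {0, 1, 3}) = 0.098 + 0.054 + 0.088 = 0.240.
P(V=2 | U ∈ {0, 1, 3}) = 0.240/0.694 = 0.3458.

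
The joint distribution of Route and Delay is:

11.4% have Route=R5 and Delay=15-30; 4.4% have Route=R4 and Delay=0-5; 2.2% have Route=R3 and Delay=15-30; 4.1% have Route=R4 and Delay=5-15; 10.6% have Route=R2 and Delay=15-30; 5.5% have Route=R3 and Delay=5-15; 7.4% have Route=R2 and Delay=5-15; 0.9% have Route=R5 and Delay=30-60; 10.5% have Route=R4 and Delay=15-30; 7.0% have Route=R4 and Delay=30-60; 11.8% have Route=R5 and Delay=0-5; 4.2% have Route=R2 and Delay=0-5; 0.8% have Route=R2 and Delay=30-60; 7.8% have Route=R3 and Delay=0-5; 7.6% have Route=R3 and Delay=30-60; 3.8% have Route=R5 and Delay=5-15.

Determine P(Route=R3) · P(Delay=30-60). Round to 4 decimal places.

P(Route=R3) = 0.078 + 0.055 + 0.022 + 0.076 = 0.231.
P(Delay=30-60) = 0.008 + 0.076 + 0.070 + 0.009 = 0.163.
Product: 0.231 × 0.163 = 0.0377.

0.0377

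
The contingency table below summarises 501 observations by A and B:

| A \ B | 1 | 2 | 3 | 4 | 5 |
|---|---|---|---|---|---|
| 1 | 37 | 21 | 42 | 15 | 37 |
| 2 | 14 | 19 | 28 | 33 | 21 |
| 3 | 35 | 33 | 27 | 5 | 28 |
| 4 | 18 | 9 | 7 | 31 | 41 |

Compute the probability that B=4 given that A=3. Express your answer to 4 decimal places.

Total with A=3: 35 + 33 + 27 + 5 + 28 = 128.
P(B=4 | A=3) = 5/128 = 0.0391.

0.0391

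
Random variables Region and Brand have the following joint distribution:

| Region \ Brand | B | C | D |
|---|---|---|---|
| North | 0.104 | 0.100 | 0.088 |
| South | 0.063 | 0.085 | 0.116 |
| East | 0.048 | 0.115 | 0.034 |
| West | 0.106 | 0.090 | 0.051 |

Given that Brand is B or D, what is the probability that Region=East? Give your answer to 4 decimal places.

P(Brand=B) = 0.104 + 0.063 + 0.048 + 0.106 = 0.321.
P(Brand=D) = 0.088 + 0.116 + 0.034 + 0.051 = 0.289.
P(Brand ∈ {B, D}) = 0.321 + 0.289 = 0.610; P(Region=East, Brand ∈ {B, D}) = 0.048 + 0.034 = 0.082.
P(Region=East | Brand ∈ {B, D}) = 0.082/0.610 = 0.1344.

0.1344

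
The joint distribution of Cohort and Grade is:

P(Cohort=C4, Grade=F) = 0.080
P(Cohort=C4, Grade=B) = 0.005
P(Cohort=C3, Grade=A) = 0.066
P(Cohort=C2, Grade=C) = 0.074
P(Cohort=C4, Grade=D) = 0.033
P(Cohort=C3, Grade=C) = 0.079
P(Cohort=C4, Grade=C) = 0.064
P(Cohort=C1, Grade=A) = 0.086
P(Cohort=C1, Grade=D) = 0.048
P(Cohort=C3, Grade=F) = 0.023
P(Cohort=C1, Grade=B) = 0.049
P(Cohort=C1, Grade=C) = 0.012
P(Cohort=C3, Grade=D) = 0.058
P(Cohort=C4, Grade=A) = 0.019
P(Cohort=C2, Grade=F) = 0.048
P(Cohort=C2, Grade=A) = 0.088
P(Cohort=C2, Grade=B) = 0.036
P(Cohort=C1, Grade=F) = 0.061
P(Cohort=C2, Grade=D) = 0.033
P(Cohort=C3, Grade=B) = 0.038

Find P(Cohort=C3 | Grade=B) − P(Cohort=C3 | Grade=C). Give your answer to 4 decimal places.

-0.0481

P(Grade=B) = 0.049 + 0.036 + 0.038 + 0.005 = 0.128; P(Cohort=C3 | Grade=B) = 0.038/0.128 = 0.29688.
P(Grade=C) = 0.012 + 0.074 + 0.079 + 0.064 = 0.229; P(Cohort=C3 | Grade=C) = 0.079/0.229 = 0.34498.
Difference = -0.0481.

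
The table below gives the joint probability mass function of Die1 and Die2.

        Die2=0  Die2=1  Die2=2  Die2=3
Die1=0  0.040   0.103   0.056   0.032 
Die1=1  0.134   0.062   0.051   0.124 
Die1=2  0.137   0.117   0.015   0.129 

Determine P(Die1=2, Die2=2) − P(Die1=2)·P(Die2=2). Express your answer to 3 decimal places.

-0.034

P(Die1=2) = 0.137 + 0.117 + 0.015 + 0.129 = 0.398.
P(Die2=2) = 0.056 + 0.051 + 0.015 = 0.122.
P(Die1=2, Die2=2) − P(Die1=2)P(Die2=2) = 0.015 − 0.398×0.122 = -0.034.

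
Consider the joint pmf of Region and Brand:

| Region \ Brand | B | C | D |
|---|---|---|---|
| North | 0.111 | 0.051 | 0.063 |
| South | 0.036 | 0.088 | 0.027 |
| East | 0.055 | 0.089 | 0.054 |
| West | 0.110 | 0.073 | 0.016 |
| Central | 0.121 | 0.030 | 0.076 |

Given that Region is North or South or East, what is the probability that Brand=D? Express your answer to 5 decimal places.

P(Region=North) = 0.111 + 0.051 + 0.063 = 0.225.
P(Region=South) = 0.036 + 0.088 + 0.027 = 0.151.
P(Region=East) = 0.055 + 0.089 + 0.054 = 0.198.
P(Region ∈ {North, South, East}) = 0.225 + 0.151 + 0.198 = 0.574; P(Brand=D, Region ∈ {North, South, East}) = 0.063 + 0.027 + 0.054 = 0.144.
P(Brand=D | Region ∈ {North, South, East}) = 0.144/0.574 = 0.25087.

0.25087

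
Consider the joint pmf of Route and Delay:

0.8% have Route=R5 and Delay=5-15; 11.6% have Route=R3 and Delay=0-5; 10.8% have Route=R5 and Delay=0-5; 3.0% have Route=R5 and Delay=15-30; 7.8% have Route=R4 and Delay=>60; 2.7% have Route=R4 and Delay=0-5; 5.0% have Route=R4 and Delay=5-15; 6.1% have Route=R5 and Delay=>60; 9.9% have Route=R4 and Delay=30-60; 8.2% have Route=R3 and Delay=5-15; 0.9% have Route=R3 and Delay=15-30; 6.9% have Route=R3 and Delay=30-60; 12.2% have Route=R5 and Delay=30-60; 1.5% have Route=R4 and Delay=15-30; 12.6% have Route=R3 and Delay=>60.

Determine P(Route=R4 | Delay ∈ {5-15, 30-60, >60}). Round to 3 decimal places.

P(Delay=5-15) = 0.082 + 0.050 + 0.008 = 0.140.
P(Delay=30-60) = 0.069 + 0.099 + 0.122 = 0.290.
P(Delay=>60) = 0.126 + 0.078 + 0.061 = 0.265.
P(Delay ∈ {5-15, 30-60, >60}) = 0.140 + 0.290 + 0.265 = 0.695; P(Route=R4, Delay ∈ {5-15, 30-60, >60}) = 0.050 + 0.099 + 0.078 = 0.227.
P(Route=R4 | Delay ∈ {5-15, 30-60, >60}) = 0.227/0.695 = 0.327.

0.327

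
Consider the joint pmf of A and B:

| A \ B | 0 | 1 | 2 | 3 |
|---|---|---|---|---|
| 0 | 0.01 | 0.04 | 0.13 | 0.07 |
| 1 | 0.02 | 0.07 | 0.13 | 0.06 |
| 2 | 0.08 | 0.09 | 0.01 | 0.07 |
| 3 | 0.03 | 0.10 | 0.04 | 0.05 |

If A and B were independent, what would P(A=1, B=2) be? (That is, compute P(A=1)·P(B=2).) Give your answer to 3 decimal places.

P(A=1) = 0.02 + 0.07 + 0.13 + 0.06 = 0.28.
P(B=2) = 0.13 + 0.13 + 0.01 + 0.04 = 0.31.
Product: 0.28 × 0.31 = 0.087.

0.087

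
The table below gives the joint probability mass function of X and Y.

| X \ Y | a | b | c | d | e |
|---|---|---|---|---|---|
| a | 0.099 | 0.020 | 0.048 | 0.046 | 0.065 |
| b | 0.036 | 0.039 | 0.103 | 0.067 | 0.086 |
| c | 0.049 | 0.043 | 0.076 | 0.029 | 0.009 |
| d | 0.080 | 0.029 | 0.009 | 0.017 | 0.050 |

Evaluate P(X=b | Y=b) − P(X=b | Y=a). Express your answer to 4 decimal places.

0.1613

P(Y=b) = 0.020 + 0.039 + 0.043 + 0.029 = 0.131; P(X=b | Y=b) = 0.039/0.131 = 0.29771.
P(Y=a) = 0.099 + 0.036 + 0.049 + 0.080 = 0.264; P(X=b | Y=a) = 0.036/0.264 = 0.13636.
Difference = 0.1613.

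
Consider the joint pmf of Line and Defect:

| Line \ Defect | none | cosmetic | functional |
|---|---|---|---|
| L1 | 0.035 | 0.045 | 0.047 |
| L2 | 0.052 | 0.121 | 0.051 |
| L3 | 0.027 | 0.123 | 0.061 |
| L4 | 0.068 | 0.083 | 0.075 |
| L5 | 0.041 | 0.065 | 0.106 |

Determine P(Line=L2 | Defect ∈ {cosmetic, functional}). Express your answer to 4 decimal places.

P(Defect=cosmetic) = 0.045 + 0.121 + 0.123 + 0.083 + 0.065 = 0.437.
P(Defect=functional) = 0.047 + 0.051 + 0.061 + 0.075 + 0.106 = 0.340.
P(Defect ∈ {cosmetic, functional}) = 0.437 + 0.340 = 0.777; P(Line=L2, Defect ∈ {cosmetic, functional}) = 0.121 + 0.051 = 0.172.
P(Line=L2 | Defect ∈ {cosmetic, functional}) = 0.172/0.777 = 0.2214.

0.2214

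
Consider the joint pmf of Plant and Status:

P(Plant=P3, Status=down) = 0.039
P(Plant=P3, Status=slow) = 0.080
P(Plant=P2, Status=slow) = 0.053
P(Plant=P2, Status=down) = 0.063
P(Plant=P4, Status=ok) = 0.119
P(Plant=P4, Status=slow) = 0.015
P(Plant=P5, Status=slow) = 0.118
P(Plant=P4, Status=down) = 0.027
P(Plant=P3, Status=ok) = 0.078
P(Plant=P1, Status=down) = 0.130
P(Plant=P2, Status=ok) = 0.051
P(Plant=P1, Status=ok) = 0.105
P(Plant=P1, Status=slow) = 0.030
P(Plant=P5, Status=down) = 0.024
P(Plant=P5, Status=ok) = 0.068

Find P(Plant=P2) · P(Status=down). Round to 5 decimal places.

0.04726

P(Plant=P2) = 0.051 + 0.053 + 0.063 = 0.167.
P(Status=down) = 0.130 + 0.063 + 0.039 + 0.027 + 0.024 = 0.283.
Product: 0.167 × 0.283 = 0.04726.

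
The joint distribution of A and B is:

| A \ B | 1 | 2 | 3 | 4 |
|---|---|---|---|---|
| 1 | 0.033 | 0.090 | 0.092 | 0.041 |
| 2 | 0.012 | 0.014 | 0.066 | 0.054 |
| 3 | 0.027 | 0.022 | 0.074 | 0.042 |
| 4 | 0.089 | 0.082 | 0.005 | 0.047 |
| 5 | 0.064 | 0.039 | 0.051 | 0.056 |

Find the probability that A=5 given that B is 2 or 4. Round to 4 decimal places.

0.1951

P(B=2) = 0.090 + 0.014 + 0.022 + 0.082 + 0.039 = 0.247.
P(B=4) = 0.041 + 0.054 + 0.042 + 0.047 + 0.056 = 0.240.
P(B ∈ {2, 4}) = 0.247 + 0.240 = 0.487; P(A=5, B ∈ {2, 4}) = 0.039 + 0.056 = 0.095.
P(A=5 | B ∈ {2, 4}) = 0.095/0.487 = 0.1951.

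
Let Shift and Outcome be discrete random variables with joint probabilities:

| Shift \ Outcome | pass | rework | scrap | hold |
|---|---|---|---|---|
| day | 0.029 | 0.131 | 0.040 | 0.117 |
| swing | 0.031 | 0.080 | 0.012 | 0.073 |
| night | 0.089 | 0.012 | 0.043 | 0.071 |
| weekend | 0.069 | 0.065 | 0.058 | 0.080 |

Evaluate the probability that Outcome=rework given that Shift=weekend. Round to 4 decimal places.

P(Shift=weekend) = 0.069 + 0.065 + 0.058 + 0.080 = 0.272.
P(Outcome=rework | Shift=weekend) = 0.065/0.272 = 0.2390.

0.2390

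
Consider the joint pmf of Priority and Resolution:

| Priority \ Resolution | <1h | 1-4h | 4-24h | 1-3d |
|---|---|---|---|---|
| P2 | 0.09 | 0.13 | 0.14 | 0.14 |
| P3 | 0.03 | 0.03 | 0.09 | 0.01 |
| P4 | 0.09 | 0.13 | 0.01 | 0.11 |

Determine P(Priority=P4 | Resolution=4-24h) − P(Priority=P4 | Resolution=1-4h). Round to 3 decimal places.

-0.407

P(Resolution=4-24h) = 0.14 + 0.09 + 0.01 = 0.24; P(Priority=P4 | Resolution=4-24h) = 0.01/0.24 = 0.0417.
P(Resolution=1-4h) = 0.13 + 0.03 + 0.13 = 0.29; P(Priority=P4 | Resolution=1-4h) = 0.13/0.29 = 0.4483.
Difference = -0.407.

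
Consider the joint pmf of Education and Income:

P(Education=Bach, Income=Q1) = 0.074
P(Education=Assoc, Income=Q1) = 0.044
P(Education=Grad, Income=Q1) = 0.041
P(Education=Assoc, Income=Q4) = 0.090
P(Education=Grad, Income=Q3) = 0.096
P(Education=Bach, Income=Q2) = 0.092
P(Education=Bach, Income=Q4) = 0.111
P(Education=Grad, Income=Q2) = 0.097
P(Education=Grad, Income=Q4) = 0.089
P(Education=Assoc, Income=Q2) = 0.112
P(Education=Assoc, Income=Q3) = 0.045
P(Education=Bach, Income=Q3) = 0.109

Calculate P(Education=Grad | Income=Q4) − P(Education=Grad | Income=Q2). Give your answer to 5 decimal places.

P(Income=Q4) = 0.090 + 0.111 + 0.089 = 0.290; P(Education=Grad | Income=Q4) = 0.089/0.290 = 0.306897.
P(Income=Q2) = 0.112 + 0.092 + 0.097 = 0.301; P(Education=Grad | Income=Q2) = 0.097/0.301 = 0.322259.
Difference = -0.01536.

-0.01536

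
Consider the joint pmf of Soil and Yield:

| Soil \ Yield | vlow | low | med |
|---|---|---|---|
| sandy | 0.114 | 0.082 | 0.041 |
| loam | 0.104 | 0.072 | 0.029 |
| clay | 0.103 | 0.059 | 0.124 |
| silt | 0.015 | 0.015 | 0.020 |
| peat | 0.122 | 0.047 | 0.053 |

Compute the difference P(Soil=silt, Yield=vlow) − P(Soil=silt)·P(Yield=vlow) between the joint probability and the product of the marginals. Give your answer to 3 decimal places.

P(Soil=silt) = 0.015 + 0.015 + 0.020 = 0.050.
P(Yield=vlow) = 0.114 + 0.104 + 0.103 + 0.015 + 0.122 = 0.458.
P(Soil=silt, Yield=vlow) − P(Soil=silt)P(Yield=vlow) = 0.015 − 0.050×0.458 = -0.008.

-0.008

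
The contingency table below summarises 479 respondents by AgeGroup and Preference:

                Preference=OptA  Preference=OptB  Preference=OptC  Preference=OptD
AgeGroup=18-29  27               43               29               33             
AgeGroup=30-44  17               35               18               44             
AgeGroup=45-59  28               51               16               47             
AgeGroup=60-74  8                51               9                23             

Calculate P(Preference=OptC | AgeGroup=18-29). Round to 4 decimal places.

0.2197

Total with AgeGroup=18-29: 27 + 43 + 29 + 33 = 132.
P(Preference=OptC | AgeGroup=18-29) = 29/132 = 0.2197.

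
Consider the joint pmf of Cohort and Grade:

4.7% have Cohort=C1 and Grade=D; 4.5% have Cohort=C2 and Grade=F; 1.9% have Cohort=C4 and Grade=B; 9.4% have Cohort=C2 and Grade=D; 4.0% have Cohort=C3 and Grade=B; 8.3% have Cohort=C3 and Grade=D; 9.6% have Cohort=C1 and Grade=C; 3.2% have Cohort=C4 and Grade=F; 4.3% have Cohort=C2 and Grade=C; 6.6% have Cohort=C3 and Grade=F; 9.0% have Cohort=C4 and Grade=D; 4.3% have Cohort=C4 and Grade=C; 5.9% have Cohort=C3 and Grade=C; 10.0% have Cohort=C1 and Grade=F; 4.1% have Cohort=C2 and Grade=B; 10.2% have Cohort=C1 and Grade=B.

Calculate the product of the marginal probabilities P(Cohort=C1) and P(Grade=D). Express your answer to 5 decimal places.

0.10833

P(Cohort=C1) = 0.102 + 0.096 + 0.047 + 0.100 = 0.345.
P(Grade=D) = 0.047 + 0.094 + 0.083 + 0.090 = 0.314.
Product: 0.345 × 0.314 = 0.10833.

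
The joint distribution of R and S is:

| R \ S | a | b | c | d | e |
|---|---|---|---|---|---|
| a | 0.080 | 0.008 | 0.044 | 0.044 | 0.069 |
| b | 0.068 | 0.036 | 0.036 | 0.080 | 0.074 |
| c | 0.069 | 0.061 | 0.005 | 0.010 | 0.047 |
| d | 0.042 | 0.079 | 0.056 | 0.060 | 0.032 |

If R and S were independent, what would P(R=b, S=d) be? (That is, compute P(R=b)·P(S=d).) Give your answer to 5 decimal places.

0.05704

P(R=b) = 0.068 + 0.036 + 0.036 + 0.080 + 0.074 = 0.294.
P(S=d) = 0.044 + 0.080 + 0.010 + 0.060 = 0.194.
Product: 0.294 × 0.194 = 0.05704.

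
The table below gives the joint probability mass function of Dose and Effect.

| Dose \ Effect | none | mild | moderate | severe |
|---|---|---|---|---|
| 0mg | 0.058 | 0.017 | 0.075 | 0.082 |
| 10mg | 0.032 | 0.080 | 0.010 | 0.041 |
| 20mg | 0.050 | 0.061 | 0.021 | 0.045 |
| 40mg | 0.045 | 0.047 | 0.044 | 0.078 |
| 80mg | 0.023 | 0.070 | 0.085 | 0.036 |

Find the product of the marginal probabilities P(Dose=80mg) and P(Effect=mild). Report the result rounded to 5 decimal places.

P(Dose=80mg) = 0.023 + 0.070 + 0.085 + 0.036 = 0.214.
P(Effect=mild) = 0.017 + 0.080 + 0.061 + 0.047 + 0.070 = 0.275.
Product: 0.214 × 0.275 = 0.05885.

0.05885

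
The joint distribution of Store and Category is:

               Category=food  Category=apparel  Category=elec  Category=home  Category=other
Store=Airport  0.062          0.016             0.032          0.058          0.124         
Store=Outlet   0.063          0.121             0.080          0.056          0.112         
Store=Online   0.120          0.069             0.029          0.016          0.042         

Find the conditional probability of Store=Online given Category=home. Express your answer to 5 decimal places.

0.12308

P(Category=home) = 0.058 + 0.056 + 0.016 = 0.130.
P(Store=Online | Category=home) = 0.016/0.130 = 0.12308.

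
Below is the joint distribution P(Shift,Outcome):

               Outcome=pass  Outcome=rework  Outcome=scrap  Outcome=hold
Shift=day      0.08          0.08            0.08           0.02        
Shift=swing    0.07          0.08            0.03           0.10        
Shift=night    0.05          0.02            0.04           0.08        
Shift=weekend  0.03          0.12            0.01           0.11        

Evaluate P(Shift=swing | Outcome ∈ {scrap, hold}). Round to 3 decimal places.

0.277

P(Outcome=scrap) = 0.08 + 0.03 + 0.04 + 0.01 = 0.16.
P(Outcome=hold) = 0.02 + 0.10 + 0.08 + 0.11 = 0.31.
P(Outcome ∈ {scrap, hold}) = 0.16 + 0.31 = 0.47; P(Shift=swing, Outcome ∈ {scrap, hold}) = 0.03 + 0.10 = 0.13.
P(Shift=swing | Outcome ∈ {scrap, hold}) = 0.13/0.47 = 0.277.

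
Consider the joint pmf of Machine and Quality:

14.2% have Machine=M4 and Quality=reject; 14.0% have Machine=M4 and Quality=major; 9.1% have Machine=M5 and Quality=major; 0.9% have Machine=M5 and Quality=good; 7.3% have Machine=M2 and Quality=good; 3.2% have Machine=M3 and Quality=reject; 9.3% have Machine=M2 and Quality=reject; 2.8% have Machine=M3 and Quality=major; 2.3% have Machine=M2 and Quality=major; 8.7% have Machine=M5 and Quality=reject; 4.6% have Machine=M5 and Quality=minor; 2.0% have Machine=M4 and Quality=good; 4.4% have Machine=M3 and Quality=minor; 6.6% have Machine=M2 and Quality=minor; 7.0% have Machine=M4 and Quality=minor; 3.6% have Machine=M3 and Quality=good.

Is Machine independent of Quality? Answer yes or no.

P(Machine=M2) = 0.255 and P(Quality=major) = 0.282, so their product is 0.07191, but P(Machine=M2, Quality=major) = 0.023. Since these differ, Machine and Quality are not independent.

no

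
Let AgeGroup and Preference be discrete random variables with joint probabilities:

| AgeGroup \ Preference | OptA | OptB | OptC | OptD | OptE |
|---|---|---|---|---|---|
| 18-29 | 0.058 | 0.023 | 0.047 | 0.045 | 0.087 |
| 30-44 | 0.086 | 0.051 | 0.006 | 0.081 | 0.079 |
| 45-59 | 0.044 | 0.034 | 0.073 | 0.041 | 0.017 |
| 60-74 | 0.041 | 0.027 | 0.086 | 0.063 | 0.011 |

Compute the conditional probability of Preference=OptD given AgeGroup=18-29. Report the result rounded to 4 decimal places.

P(AgeGroup=18-29) = 0.058 + 0.023 + 0.047 + 0.045 + 0.087 = 0.260.
P(Preference=OptD | AgeGroup=18-29) = 0.045/0.260 = 0.1731.

0.1731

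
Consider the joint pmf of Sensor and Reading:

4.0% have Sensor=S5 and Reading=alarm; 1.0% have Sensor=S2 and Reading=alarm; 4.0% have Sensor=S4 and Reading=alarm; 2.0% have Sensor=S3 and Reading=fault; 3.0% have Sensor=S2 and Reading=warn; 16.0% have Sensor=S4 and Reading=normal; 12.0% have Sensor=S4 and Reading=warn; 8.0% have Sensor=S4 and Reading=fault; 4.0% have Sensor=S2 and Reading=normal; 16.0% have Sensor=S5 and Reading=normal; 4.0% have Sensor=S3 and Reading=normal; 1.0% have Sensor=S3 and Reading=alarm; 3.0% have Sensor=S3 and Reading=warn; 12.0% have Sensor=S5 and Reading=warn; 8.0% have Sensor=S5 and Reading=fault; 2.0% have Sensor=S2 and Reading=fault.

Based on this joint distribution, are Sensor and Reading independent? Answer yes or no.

yes

Every cell satisfies P(Sensor,Reading) = P(Sensor)·P(Reading). For instance P(Sensor=S5) = 0.400, P(Reading=normal) = 0.400, and 0.400×0.400 = 0.160 matches the joint entry. So Sensor and Reading are independent.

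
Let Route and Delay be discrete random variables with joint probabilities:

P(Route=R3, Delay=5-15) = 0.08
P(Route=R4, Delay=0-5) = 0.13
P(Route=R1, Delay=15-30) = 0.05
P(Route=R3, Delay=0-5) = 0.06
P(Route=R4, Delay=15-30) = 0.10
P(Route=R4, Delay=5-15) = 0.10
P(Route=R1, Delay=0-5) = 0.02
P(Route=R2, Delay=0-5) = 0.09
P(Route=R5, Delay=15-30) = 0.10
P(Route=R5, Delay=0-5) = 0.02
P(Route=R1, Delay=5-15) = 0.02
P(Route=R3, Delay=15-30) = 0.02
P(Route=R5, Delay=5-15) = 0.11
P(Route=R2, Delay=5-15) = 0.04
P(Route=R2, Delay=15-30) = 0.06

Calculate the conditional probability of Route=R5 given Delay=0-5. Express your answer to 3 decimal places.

P(Delay=0-5) = 0.02 + 0.09 + 0.06 + 0.13 + 0.02 = 0.32.
P(Route=R5 | Delay=0-5) = 0.02/0.32 = 0.063.

0.063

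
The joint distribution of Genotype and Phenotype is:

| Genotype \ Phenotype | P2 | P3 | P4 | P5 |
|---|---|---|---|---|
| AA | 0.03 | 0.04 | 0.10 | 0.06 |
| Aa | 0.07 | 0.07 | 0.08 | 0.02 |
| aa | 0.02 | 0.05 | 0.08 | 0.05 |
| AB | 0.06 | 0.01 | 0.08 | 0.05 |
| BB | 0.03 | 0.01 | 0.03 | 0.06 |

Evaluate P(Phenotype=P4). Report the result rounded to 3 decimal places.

0.370

P(Phenotype=P4) = 0.10 + 0.08 + 0.08 + 0.08 + 0.03 = 0.37.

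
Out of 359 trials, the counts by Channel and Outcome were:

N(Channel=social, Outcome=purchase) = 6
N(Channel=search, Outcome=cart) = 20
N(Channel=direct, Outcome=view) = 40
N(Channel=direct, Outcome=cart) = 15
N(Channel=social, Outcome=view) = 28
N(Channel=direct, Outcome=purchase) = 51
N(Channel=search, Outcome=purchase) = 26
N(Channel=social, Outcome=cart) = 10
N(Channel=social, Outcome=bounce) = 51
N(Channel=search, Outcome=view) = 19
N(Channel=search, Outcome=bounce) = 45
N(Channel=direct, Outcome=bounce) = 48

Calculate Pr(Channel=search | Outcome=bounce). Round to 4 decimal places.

Total with Outcome=bounce: 45 + 51 + 48 = 144.
P(Channel=search | Outcome=bounce) = 45/144 = 0.3125.

0.3125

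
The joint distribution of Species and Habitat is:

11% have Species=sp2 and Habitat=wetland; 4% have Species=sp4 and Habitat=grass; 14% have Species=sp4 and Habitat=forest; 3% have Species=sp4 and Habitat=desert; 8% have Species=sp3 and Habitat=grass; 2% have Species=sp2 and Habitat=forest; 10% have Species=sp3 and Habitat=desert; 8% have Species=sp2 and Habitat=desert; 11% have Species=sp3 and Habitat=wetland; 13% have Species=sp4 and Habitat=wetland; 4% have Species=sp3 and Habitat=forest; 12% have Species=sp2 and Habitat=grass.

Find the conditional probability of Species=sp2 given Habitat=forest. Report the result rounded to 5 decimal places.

P(Habitat=forest) = 0.02 + 0.04 + 0.14 = 0.20.
P(Species=sp2 | Habitat=forest) = 0.02/0.20 = 0.10000.

0.10000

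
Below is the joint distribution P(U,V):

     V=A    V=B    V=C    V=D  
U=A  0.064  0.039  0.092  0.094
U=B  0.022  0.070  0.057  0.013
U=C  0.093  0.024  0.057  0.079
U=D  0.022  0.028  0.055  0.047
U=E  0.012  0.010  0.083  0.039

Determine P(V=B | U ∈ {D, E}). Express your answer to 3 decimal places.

P(U=D) = 0.022 + 0.028 + 0.055 + 0.047 = 0.152.
P(U=E) = 0.012 + 0.010 + 0.083 + 0.039 = 0.144.
P(U ∈ {D, E}) = 0.152 + 0.144 = 0.296; P(V=B, U ∈ {D, E}) = 0.028 + 0.010 = 0.038.
P(V=B | U ∈ {D, E}) = 0.038/0.296 = 0.128.

0.128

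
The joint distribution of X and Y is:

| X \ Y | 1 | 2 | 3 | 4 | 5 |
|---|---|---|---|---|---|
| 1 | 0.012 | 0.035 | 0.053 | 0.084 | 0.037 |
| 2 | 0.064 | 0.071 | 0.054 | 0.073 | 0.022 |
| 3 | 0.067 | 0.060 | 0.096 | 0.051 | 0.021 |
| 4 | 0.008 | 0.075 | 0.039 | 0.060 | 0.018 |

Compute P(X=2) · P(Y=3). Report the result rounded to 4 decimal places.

P(X=2) = 0.064 + 0.071 + 0.054 + 0.073 + 0.022 = 0.284.
P(Y=3) = 0.053 + 0.054 + 0.096 + 0.039 = 0.242.
Product: 0.284 × 0.242 = 0.0687.

0.0687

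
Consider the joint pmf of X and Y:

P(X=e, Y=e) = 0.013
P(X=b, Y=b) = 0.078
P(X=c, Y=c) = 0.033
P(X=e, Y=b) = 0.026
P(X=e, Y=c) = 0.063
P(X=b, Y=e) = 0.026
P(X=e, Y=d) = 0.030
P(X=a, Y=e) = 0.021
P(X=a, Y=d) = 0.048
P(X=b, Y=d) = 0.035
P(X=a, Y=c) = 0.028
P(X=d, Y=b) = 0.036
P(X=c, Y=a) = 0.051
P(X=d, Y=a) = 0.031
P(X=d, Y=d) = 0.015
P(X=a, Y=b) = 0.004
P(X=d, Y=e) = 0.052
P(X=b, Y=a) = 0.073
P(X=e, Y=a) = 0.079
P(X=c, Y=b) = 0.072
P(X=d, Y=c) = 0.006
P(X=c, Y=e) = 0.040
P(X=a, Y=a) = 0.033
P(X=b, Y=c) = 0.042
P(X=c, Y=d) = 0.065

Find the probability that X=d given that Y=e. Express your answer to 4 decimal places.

0.3421

P(Y=e) = 0.021 + 0.026 + 0.040 + 0.052 + 0.013 = 0.152.
P(X=d | Y=e) = 0.052/0.152 = 0.3421.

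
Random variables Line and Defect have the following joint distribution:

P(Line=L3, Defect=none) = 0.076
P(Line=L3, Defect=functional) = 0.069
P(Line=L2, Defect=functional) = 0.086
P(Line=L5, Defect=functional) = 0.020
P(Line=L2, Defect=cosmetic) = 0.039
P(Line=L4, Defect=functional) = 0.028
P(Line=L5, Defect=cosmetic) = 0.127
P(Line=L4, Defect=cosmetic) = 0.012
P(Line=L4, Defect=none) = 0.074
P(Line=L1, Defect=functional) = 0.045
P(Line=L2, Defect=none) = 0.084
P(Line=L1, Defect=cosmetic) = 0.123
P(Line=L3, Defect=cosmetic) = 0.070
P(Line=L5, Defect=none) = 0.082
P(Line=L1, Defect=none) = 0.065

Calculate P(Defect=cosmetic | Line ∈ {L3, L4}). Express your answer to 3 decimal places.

P(Line=L3) = 0.076 + 0.070 + 0.069 = 0.215.
P(Line=L4) = 0.074 + 0.012 + 0.028 = 0.114.
P(Line ∈ {L3, L4}) = 0.215 + 0.114 = 0.329; P(Defect=cosmetic, Line ∈ {L3, L4}) = 0.070 + 0.012 = 0.082.
P(Defect=cosmetic | Line ∈ {L3, L4}) = 0.082/0.329 = 0.249.

0.249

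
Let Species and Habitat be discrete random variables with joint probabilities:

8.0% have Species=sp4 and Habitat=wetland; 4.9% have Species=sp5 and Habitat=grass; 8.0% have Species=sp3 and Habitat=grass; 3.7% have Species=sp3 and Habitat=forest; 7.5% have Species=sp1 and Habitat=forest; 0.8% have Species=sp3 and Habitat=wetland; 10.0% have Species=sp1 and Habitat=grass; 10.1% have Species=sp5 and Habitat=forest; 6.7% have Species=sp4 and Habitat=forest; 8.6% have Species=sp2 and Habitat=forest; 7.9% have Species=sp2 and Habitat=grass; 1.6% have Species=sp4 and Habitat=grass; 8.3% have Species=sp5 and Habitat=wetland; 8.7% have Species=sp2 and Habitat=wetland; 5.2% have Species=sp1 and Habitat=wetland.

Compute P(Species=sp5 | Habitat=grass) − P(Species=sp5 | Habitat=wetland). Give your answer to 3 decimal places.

-0.117

P(Habitat=grass) = 0.100 + 0.079 + 0.080 + 0.016 + 0.049 = 0.324; P(Species=sp5 | Habitat=grass) = 0.049/0.324 = 0.1512.
P(Habitat=wetland) = 0.052 + 0.087 + 0.008 + 0.080 + 0.083 = 0.310; P(Species=sp5 | Habitat=wetland) = 0.083/0.310 = 0.2677.
Difference = -0.117.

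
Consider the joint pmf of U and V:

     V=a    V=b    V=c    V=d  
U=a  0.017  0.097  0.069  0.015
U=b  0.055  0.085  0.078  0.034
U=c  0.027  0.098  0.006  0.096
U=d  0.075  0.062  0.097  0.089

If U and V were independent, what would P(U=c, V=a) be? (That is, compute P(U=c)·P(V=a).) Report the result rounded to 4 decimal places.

0.0395

P(U=c) = 0.027 + 0.098 + 0.006 + 0.096 = 0.227.
P(V=a) = 0.017 + 0.055 + 0.027 + 0.075 = 0.174.
Product: 0.227 × 0.174 = 0.0395.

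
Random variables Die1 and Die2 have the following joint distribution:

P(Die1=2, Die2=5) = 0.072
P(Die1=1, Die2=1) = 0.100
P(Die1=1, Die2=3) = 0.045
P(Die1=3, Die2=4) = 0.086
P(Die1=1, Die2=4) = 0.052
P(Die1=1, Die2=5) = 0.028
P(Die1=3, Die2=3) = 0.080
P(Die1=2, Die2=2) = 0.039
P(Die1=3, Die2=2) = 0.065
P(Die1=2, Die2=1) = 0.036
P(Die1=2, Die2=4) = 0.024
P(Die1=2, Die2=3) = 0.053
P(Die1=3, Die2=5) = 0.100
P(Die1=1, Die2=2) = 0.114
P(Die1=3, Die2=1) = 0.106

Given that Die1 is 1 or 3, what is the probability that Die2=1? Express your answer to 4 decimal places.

P(Die1=1) = 0.100 + 0.114 + 0.045 + 0.052 + 0.028 = 0.339.
P(Die1=3) = 0.106 + 0.065 + 0.080 + 0.086 + 0.100 = 0.437.
P(Die1 ∈ {1, 3}) = 0.339 + 0.437 = 0.776; P(Die2=1, Die1 ∈ {1, 3}) = 0.100 + 0.106 = 0.206.
P(Die2=1 | Die1 ∈ {1, 3}) = 0.206/0.776 = 0.2655.

0.2655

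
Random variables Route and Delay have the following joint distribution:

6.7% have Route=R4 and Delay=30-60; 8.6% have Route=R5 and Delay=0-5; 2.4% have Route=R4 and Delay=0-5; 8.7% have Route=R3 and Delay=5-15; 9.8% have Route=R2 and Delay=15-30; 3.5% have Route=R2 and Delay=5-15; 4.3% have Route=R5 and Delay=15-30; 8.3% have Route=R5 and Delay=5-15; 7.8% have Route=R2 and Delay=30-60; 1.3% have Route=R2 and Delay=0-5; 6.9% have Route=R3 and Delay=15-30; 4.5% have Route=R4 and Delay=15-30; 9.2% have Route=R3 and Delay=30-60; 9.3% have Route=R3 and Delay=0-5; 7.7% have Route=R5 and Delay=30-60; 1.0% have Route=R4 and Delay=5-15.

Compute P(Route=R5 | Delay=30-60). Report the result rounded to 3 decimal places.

0.245

P(Delay=30-60) = 0.078 + 0.092 + 0.067 + 0.077 = 0.314.
P(Route=R5 | Delay=30-60) = 0.077/0.314 = 0.245.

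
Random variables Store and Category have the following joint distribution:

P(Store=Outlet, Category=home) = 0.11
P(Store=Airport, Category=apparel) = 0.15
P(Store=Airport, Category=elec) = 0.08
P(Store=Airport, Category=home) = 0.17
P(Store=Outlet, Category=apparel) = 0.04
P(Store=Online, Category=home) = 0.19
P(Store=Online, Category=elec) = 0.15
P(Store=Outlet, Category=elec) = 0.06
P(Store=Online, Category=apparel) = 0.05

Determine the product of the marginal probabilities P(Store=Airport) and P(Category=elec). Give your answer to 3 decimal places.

P(Store=Airport) = 0.15 + 0.08 + 0.17 = 0.40.
P(Category=elec) = 0.08 + 0.06 + 0.15 = 0.29.
Product: 0.40 × 0.29 = 0.116.

0.116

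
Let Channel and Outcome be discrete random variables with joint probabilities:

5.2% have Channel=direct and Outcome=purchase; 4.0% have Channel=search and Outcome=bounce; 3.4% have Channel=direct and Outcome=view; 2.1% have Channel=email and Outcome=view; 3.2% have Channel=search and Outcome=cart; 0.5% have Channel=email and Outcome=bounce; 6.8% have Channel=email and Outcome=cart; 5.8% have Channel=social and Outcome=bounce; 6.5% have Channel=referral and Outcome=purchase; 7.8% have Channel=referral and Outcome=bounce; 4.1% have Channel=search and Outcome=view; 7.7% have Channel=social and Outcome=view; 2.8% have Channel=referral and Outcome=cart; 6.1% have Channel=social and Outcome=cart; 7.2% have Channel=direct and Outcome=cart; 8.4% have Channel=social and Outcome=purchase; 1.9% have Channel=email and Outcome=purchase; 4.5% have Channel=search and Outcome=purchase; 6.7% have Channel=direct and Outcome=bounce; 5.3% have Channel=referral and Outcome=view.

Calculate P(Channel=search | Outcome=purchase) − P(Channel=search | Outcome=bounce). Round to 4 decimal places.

0.0085

P(Outcome=purchase) = 0.019 + 0.045 + 0.084 + 0.052 + 0.065 = 0.265; P(Channel=search | Outcome=purchase) = 0.045/0.265 = 0.16981.
P(Outcome=bounce) = 0.005 + 0.040 + 0.058 + 0.067 + 0.078 = 0.248; P(Channel=search | Outcome=bounce) = 0.040/0.248 = 0.16129.
Difference = 0.0085.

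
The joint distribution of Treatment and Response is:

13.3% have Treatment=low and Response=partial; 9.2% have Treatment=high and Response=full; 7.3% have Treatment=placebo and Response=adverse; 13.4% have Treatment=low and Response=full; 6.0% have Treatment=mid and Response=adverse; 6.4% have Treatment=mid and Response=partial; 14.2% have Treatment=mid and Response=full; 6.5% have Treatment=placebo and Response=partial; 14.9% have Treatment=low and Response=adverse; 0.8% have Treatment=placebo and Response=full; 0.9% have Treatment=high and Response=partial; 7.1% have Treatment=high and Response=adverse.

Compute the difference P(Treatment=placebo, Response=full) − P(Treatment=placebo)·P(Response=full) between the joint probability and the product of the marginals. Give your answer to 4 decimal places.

P(Treatment=placebo) = 0.065 + 0.008 + 0.073 = 0.146.
P(Response=full) = 0.008 + 0.134 + 0.142 + 0.092 = 0.376.
P(Treatment=placebo, Response=full) − P(Treatment=placebo)P(Response=full) = 0.008 − 0.146×0.376 = -0.0469.

-0.0469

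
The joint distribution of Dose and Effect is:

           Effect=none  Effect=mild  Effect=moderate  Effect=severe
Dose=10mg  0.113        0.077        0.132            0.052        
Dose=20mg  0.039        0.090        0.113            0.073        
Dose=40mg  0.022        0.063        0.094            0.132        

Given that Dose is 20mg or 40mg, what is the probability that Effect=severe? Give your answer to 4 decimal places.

0.3275

P(Dose=20mg) = 0.039 + 0.090 + 0.113 + 0.073 = 0.315.
P(Dose=40mg) = 0.022 + 0.063 + 0.094 + 0.132 = 0.311.
P(Dose ∈ {20mg, 40mg}) = 0.315 + 0.311 = 0.626; P(Effect=severe, Dose ∈ {20mg, 40mg}) = 0.073 + 0.132 = 0.205.
P(Effect=severe | Dose ∈ {20mg, 40mg}) = 0.205/0.626 = 0.3275.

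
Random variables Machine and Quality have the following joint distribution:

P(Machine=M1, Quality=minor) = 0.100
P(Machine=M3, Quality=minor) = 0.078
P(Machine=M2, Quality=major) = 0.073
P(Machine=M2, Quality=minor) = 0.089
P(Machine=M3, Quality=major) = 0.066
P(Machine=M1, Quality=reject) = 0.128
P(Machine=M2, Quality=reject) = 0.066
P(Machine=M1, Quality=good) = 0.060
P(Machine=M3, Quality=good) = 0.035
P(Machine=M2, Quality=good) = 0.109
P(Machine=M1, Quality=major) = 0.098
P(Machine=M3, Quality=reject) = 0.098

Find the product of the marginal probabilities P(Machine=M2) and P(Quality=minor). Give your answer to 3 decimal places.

0.090

P(Machine=M2) = 0.109 + 0.089 + 0.073 + 0.066 = 0.337.
P(Quality=minor) = 0.100 + 0.089 + 0.078 = 0.267.
Product: 0.337 × 0.267 = 0.090.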